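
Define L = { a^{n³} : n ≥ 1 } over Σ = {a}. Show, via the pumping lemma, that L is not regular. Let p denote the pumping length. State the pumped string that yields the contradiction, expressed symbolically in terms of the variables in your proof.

a^{p³+k}

Suppose for contradiction that L is regular, and let p be the pumping length.
Take w = a^{p³} ∈ L with |w| = p³ ≥ p.
Write w = xyz as guaranteed by the lemma, with |xy| ≤ p and |y| ≥ 1.
Then y = a^k for some k with 1 ≤ k ≤ p.
Pump with i = 2: xy^2z = a^{p³+k}. Since 1 ≤ k ≤ p, p³ < p³+k ≤ p³+p < p³+3p²+3p+1 = (p+1)³, so p³+k is not a perfect cube. So xy^2z ∉ L.
Contradiction. Therefore L is not regular.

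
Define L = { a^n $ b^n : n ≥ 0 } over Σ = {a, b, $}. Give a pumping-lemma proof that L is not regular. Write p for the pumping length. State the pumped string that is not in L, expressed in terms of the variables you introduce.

Suppose for contradiction that L is regular, and let p be the pumping length.
Take w = a^p $ b^p ∈ L with |w| = 2p+1 ≥ p.
The pumping lemma gives a decomposition w = xyz where |xy| ≤ p and |y| ≥ 1.
Since the first p symbols of w are all a's and |xy| ≤ p, y lies entirely in the leading a-block: y = a^k for some k with 1 ≤ k ≤ p.
Pump with i = 2: xy^2z = a^{p+k} $ b^p, which would require p+k = p. But k ≥ 1, so xy^2z ∉ L.
Contradiction. Therefore L is not regular.

a^{p+k} $ b^p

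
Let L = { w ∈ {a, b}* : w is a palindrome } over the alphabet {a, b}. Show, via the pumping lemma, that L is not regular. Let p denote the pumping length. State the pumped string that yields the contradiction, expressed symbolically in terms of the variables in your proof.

a^{p+k} b a^p

Assume L is regular. Let p be the pumping length given by the pumping lemma.
Take w = a^p b a^p, a palindrome of length 2p+1 ≥ p.
Write w = xyz as guaranteed by the lemma, with |xy| ≤ p and y is nonempty.
The first p characters of w are a's, so xy (and hence y) consists only of a's. Write y = a^k, 1 ≤ k ≤ p.
Pump with i = 2: xy^2z = a^{p+k} b a^p. Its reverse is a^p b a^{p+k}, which differs from xy^2z since k ≥ 1. So xy^2z is not a palindrome and xy^2z ∉ L.
This is a contradiction; hence L is not regular.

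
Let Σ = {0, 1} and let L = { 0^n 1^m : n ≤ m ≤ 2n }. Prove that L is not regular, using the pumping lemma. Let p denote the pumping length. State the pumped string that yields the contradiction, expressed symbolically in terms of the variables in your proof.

0^{p+k} 1^p

Suppose for contradiction that L is regular, and let p be the pumping length.
Take w = 0^p 1^p ∈ L (since p ≤ p ≤ 2p), with |w| = 2p ≥ p.
By the pumping lemma, w = xyz with |xy| ≤ p and y is nonempty.
The first p characters of w are 0's, so xy (and hence y) consists only of 0's. Write y = 0^k, 1 ≤ k ≤ p.
Pump with i = 2: xy^2z = 0^{p+k} 1^p. Now n = p+k > p = m, so the condition n ≤ m fails. Thus xy^2z ∉ L.
This is a contradiction; hence L is not regular.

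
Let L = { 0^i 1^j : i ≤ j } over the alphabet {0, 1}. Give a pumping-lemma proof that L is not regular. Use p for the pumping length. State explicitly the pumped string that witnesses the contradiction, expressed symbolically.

Toward a contradiction, assume L is regular with pumping length p.
Choose w = 0^p 1^p ∈ L, with |w| = 2p ≥ p.
By the pumping lemma, w = xyz with |xy| ≤ p and |y| > 0.
Because |xy| ≤ p and w begins with p copies of 0, we have y = 0^k with 1 ≤ k ≤ p.
Consider xy^2z = 0^{p+k} 1^p. Since k ≥ 1, the 0-count p+k exceeds the 1-count p, so i ≤ j fails; thus xy^2z ∉ L.
This contradicts the pumping lemma, so L is not regular.

0^{p+k} 1^p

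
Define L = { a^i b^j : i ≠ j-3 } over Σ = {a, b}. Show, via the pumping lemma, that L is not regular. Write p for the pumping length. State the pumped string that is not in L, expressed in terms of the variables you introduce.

Suppose for contradiction that L is regular, and let p be the pumping length.
Choose w = a^p b^{p+p!+3}. Since p ≠ (p+p!+3)-3 = p+p!, w ∈ L; and |w| ≥ p.
The pumping lemma gives a decomposition w = xyz where |xy| ≤ p and |y| > 0.
Since the first p symbols of w are all a's and |xy| ≤ p, y lies entirely in the leading a-block: y = a^k for some k with 1 ≤ k ≤ p.
Since 1 ≤ k ≤ p, k divides p!; set t = 1 + p!/k. Then xy^t z has p + (p!/k)·k = p + p! copies of a. Now the a-count is p+p! and (b-count)-3 = (p+p!+3)-3 = p+p!, so i ≠ j-3 fails. So xy^t z = a^{p+p!} b^{p+p!+3} ∉ L.
This is a contradiction; hence L is not regular.

a^{p+p!} b^{p+p!+3}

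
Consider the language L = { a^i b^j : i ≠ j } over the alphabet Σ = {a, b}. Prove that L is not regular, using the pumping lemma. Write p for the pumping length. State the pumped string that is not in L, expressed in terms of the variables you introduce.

a^{p+p!} b^{p+p!}

Toward a contradiction, assume L is regular with pumping length p.
Choose w = a^p b^{p+p!}. Since p ≠ p+p!, w ∈ L; and |w| ≥ p.
The pumping lemma gives a decomposition w = xyz where |xy| ≤ p and |y| > 0.
Because |xy| ≤ p and w begins with p copies of a, we have y = a^k with 1 ≤ k ≤ p.
Since 1 ≤ k ≤ p, k divides p!; set t = 1 + p!/k. Then xy^t z has p + (p!/k)·k = p + p! copies of a. Now the a-count equals the b-count, so i ≠ j fails. So xy^t z = a^{p+p!} b^{p+p!} ∉ L.
Contradiction. Therefore L is not regular.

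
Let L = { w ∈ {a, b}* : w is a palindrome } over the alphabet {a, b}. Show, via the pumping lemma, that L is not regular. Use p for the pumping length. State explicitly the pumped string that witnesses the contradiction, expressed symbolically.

a^{p+k} b a^p

Toward a contradiction, assume L is regular with pumping length p.
Take w = a^p b a^p, a palindrome of length 2p+1 ≥ p.
The pumping lemma gives a decomposition w = xyz where |xy| ≤ p and y is nonempty.
Since the first p symbols of w are all a's and |xy| ≤ p, y lies entirely in the leading a-block: y = a^k for some k with 1 ≤ k ≤ p.
Pump with i = 2: xy^2z = a^{p+k} b a^p. Its reverse is a^p b a^{p+k}, which differs from xy^2z since k ≥ 1. So xy^2z is not a palindrome and xy^2z ∉ L.
This is a contradiction; hence L is not regular.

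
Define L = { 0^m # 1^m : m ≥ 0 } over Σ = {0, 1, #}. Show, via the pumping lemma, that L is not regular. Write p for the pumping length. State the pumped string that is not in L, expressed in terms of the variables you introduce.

0^{p+k} # 1^p

Toward a contradiction, assume L is regular with pumping length p.
Take w = 0^p # 1^p ∈ L with |w| = 2p+1 ≥ p.
Write w = xyz as guaranteed by the lemma, with |xy| ≤ p and |y| ≥ 1.
The first p characters of w are 0's, so xy (and hence y) consists only of 0's. Write y = 0^k, 1 ≤ k ≤ p.
Pump with i = 2: xy^2z = 0^{p+k} # 1^p, which would require p+k = p. But k ≥ 1, so xy^2z ∉ L.
This is a contradiction; hence L is not regular.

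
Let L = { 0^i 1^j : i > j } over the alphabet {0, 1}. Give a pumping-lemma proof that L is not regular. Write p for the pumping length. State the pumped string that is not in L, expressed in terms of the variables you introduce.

Suppose for contradiction that L is regular, and let p be the pumping length.
Choose w = 0^{p+1} 1^p ∈ L, with |w| = 2p+1 ≥ p.
By the pumping lemma, w = xyz with |xy| ≤ p and |y| ≥ 1.
The first p characters of w are 0's, so xy (and hence y) consists only of 0's. Write y = 0^k, 1 ≤ k ≤ p.
Consider xy^0z = xz = 0^{p+1-k} 1^p. Since k ≥ 1, the 0-count p+1-k is at most p, so i > j fails; thus xz ∉ L.
This is a contradiction; hence L is not regular.

0^{p+1-k} 1^p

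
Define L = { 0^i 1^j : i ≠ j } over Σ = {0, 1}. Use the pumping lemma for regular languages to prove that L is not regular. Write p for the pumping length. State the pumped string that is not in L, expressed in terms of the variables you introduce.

0^{p+p!} 1^{p+p!}

Assume L is regular; let p be its pumping constant.
Choose w = 0^p 1^{p+p!}. Since p ≠ p+p!, w ∈ L; and |w| ≥ p.
Write w = xyz as guaranteed by the lemma, with |xy| ≤ p and y is nonempty.
Since the first p symbols of w are all 0's and |xy| ≤ p, y lies entirely in the leading 0-block: y = 0^k for some k with 1 ≤ k ≤ p.
Since 1 ≤ k ≤ p, k divides p!; set t = 1 + p!/k. Then xy^t z has p + (p!/k)·k = p + p! copies of 0. Now the 0-count equals the 1-count, so i ≠ j fails. So xy^t z = 0^{p+p!} 1^{p+p!} ∉ L.
Contradiction. Therefore L is not regular.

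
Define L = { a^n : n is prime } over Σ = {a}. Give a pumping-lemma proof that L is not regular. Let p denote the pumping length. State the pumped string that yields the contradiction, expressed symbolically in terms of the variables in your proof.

a^{q(1+k)}

Toward a contradiction, assume L is regular with pumping length p.
Let q be a prime with q ≥ p+2 (infinitely many primes exist), and take w = a^q ∈ L with |w| = q ≥ p.
By the pumping lemma, w = xyz with |xy| ≤ p and |y| > 0.
Then y = a^k for some k with 1 ≤ k ≤ p.
Since 1 ≤ k ≤ p, |xz| = q-k. Pump with i = q+1: |xy^{q+1}z| = (q-k)+(q+1)k = q+qk = q(1+k), which is composite (both factors ≥ 2). So xy^{q+1}z = a^{q(1+k)} ∉ L.
Contradiction. Therefore L is not regular.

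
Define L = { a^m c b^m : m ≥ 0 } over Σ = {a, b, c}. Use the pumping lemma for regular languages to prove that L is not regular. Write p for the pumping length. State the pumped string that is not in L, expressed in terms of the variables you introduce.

a^{p+k} c b^p

Toward a contradiction, assume L is regular with pumping length p.
Take w = a^p c b^p ∈ L with |w| = 2p+1 ≥ p.
The pumping lemma gives a decomposition w = xyz where |xy| ≤ p and y is nonempty.
Since the first p symbols of w are all a's and |xy| ≤ p, y lies entirely in the leading a-block: y = a^k for some k with 1 ≤ k ≤ p.
Pump with i = 2: xy^2z = a^{p+k} c b^p, which would require p+k = p. But k ≥ 1, so xy^2z ∉ L.
This contradicts the pumping lemma, so L is not regular.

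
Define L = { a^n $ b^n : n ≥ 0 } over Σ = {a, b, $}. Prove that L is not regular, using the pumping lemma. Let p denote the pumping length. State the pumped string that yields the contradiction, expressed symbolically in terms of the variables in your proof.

Suppose for contradiction that L is regular, and let p be the pumping length.
Take w = a^p $ b^p ∈ L with |w| = 2p+1 ≥ p.
By the pumping lemma, w = xyz with |xy| ≤ p and y is nonempty.
Since the first p symbols of w are all a's and |xy| ≤ p, y lies entirely in the leading a-block: y = a^k for some k with 1 ≤ k ≤ p.
Pump with i = 2: xy^2z = a^{p+k} $ b^p, which would require p+k = p. But k ≥ 1, so xy^2z ∉ L.
Contradiction. Therefore L is not regular.

a^{p+k} $ b^p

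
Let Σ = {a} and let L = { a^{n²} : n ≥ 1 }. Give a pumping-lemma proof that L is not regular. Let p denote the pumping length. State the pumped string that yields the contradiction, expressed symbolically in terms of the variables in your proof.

a^{p²+k}

Suppose for contradiction that L is regular, and let p be the pumping length.
Take w = a^{p²} ∈ L with |w| = p² ≥ p.
The pumping lemma gives a decomposition w = xyz where |xy| ≤ p and y is nonempty.
Then y = a^k for some k with 1 ≤ k ≤ p.
Pump with i = 2: xy^2z = a^{p²+k}. Since 1 ≤ k ≤ p, p² < p²+k ≤ p²+p < (p+1)², so p²+k lies strictly between consecutive squares and is not a perfect square. So xy^2z ∉ L.
This is a contradiction; hence L is not regular.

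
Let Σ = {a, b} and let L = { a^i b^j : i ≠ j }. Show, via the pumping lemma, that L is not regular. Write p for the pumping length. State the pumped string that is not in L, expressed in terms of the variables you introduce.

Toward a contradiction, assume L is regular with pumping length p.
Choose w = a^p b^{p+p!}. Since p ≠ p+p!, w ∈ L; and |w| ≥ p.
The pumping lemma gives a decomposition w = xyz where |xy| ≤ p and |y| ≥ 1.
The first p characters of w are a's, so xy (and hence y) consists only of a's. Write y = a^k, 1 ≤ k ≤ p.
Since 1 ≤ k ≤ p, k divides p!; set t = 1 + p!/k. Then xy^t z has p + (p!/k)·k = p + p! copies of a. Now the a-count equals the b-count, so i ≠ j fails. So xy^t z = a^{p+p!} b^{p+p!} ∉ L.
Contradiction. Therefore L is not regular.

a^{p+p!} b^{p+p!}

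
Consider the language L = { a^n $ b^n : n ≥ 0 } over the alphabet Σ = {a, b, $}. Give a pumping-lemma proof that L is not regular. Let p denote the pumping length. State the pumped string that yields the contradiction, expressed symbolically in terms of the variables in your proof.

Assume L is regular; let p be its pumping constant.
Take w = a^p $ b^p ∈ L with |w| = 2p+1 ≥ p.
By the pumping lemma, w = xyz with |xy| ≤ p and y is nonempty.
Because |xy| ≤ p and w begins with p copies of a, we have y = a^k with 1 ≤ k ≤ p.
Pump with i = 2: xy^2z = a^{p+k} $ b^p, which would require p+k = p. But k ≥ 1, so xy^2z ∉ L.
This contradicts the pumping lemma, so L is not regular.

a^{p+k} $ b^p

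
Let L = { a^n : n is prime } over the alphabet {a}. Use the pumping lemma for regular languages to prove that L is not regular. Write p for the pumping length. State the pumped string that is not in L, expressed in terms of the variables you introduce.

a^{q(1+k)}

Assume L is regular; let p be its pumping constant.
Let q be a prime with q ≥ p+2 (infinitely many primes exist), and take w = a^q ∈ L with |w| = q ≥ p.
Write w = xyz as guaranteed by the lemma, with |xy| ≤ p and y is nonempty.
Then y = a^k for some k with 1 ≤ k ≤ p.
Since 1 ≤ k ≤ p, |xz| = q-k. Pump with i = q+1: |xy^{q+1}z| = (q-k)+(q+1)k = q+qk = q(1+k), which is composite (both factors ≥ 2). So xy^{q+1}z = a^{q(1+k)} ∉ L.
Contradiction. Therefore L is not regular.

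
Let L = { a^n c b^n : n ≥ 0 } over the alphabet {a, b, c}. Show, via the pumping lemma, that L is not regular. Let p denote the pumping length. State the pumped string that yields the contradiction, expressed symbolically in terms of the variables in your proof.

Assume L is regular; let p be its pumping constant.
Take w = a^p c b^p ∈ L with |w| = 2p+1 ≥ p.
By the pumping lemma, w = xyz with |xy| ≤ p and |y| ≥ 1.
Since the first p symbols of w are all a's and |xy| ≤ p, y lies entirely in the leading a-block: y = a^k for some k with 1 ≤ k ≤ p.
Pump with i = 2: xy^2z = a^{p+k} c b^p, which would require p+k = p. But k ≥ 1, so xy^2z ∉ L.
Contradiction. Therefore L is not regular.

a^{p+k} c b^p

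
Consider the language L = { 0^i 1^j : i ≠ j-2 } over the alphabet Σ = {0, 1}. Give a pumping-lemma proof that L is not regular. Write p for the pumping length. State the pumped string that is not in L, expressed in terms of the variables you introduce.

0^{p+p!} 1^{p+p!+2}

Assume L is regular. Let p be the pumping length given by the pumping lemma.
Choose w = 0^p 1^{p+p!+2}. Since p ≠ (p+p!+2)-2 = p+p!, w ∈ L; and |w| ≥ p.
By the pumping lemma, w = xyz with |xy| ≤ p and |y| ≥ 1.
The first p characters of w are 0's, so xy (and hence y) consists only of 0's. Write y = 0^k, 1 ≤ k ≤ p.
Since 1 ≤ k ≤ p, k divides p!; set t = 1 + p!/k. Then xy^t z has p + (p!/k)·k = p + p! copies of 0. Now the 0-count is p+p! and (1-count)-2 = (p+p!+2)-2 = p+p!, so i ≠ j-2 fails. So xy^t z = 0^{p+p!} 1^{p+p!+2} ∉ L.
Contradiction. Therefore L is not regular.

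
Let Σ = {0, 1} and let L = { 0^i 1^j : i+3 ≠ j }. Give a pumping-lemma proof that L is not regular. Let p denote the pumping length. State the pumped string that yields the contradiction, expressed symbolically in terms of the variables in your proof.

Suppose for contradiction that L is regular, and let p be the pumping length.
Choose w = 0^p 1^{p+p!+3}. Since p ≠ (p+p!+3)-3 = p+p!, w ∈ L; and |w| ≥ p.
Write w = xyz as guaranteed by the lemma, with |xy| ≤ p and |y| > 0.
Since the first p symbols of w are all 0's and |xy| ≤ p, y lies entirely in the leading 0-block: y = 0^k for some k with 1 ≤ k ≤ p.
Since 1 ≤ k ≤ p, k divides p!; set t = 1 + p!/k. Then xy^t z has p + (p!/k)·k = p + p! copies of 0. Now the 0-count is p+p! and (1-count)-3 = (p+p!+3)-3 = p+p!, so i+3 ≠ j fails. So xy^t z = 0^{p+p!} 1^{p+p!+3} ∉ L.
This is a contradiction; hence L is not regular.

0^{p+p!} 1^{p+p!+3}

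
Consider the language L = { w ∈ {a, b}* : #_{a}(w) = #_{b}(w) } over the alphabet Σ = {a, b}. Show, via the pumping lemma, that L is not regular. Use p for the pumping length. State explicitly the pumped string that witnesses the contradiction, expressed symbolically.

Assume L is regular. Let p be the pumping length given by the pumping lemma.
Choose w = a^p b^p ∈ L with |w| = 2p ≥ p.
The pumping lemma gives a decomposition w = xyz where |xy| ≤ p and y is nonempty.
Because |xy| ≤ p and w begins with p copies of a, we have y = a^k with 1 ≤ k ≤ p.
Pump with i = 2: xy^2z = a^{p+k} b^p has p+k occurrences of a but only p of b. Since k ≥ 1 the counts differ, so xy^2z ∉ L.
This is a contradiction; hence L is not regular.

a^{p+k} b^p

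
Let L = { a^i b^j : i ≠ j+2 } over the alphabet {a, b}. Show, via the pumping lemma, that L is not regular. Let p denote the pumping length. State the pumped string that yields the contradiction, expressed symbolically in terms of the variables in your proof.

a^{p+p!} b^{p+p!-2}

Assume L is regular. Let p be the pumping length given by the pumping lemma.
Choose w = a^p b^{p+p!-2}. Since p ≠ (p+p!-2)+2 = p+p!, w ∈ L; and |w| ≥ p.
The pumping lemma gives a decomposition w = xyz where |xy| ≤ p and |y| ≥ 1.
The first p characters of w are a's, so xy (and hence y) consists only of a's. Write y = a^k, 1 ≤ k ≤ p.
Since 1 ≤ k ≤ p, k divides p!; set t = 1 + p!/k. Then xy^t z has p + (p!/k)·k = p + p! copies of a. Now the a-count is p+p! and (b-count)+2 = (p+p!-2)+2 = p+p!, so i ≠ j+2 fails. So xy^t z = a^{p+p!} b^{p+p!-2} ∉ L.
This is a contradiction; hence L is not regular.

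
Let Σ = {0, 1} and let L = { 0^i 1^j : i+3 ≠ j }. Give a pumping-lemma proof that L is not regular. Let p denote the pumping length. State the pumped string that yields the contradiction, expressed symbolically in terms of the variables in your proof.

Assume L is regular. Let p be the pumping length given by the pumping lemma.
Choose w = 0^p 1^{p+p!+3}. Since p ≠ (p+p!+3)-3 = p+p!, w ∈ L; and |w| ≥ p.
Write w = xyz as guaranteed by the lemma, with |xy| ≤ p and |y| > 0.
Because |xy| ≤ p and w begins with p copies of 0, we have y = 0^k with 1 ≤ k ≤ p.
Since 1 ≤ k ≤ p, k divides p!; set t = 1 + p!/k. Then xy^t z has p + (p!/k)·k = p + p! copies of 0. Now the 0-count is p+p! and (1-count)-3 = (p+p!+3)-3 = p+p!, so i+3 ≠ j fails. So xy^t z = 0^{p+p!} 1^{p+p!+3} ∉ L.
This is a contradiction; hence L is not regular.

0^{p+p!} 1^{p+p!+3}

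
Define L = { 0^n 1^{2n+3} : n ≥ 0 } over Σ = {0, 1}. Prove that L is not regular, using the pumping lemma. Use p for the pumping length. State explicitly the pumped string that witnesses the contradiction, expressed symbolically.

Suppose for contradiction that L is regular, and let p be the pumping length.
Take w = 0^p 1^{2p+3}. Then w ∈ L and |w| = 3p+3 ≥ p.
Write w = xyz as guaranteed by the lemma, with |xy| ≤ p and y is nonempty.
Because |xy| ≤ p and w begins with p copies of 0, we have y = 0^k with 1 ≤ k ≤ p.
Pump with i = 2: xy^2z = 0^{p+k} 1^{2p+3}. For this to lie in L we would need 2p+3 = 2(p+k)+3, which forces k = 0. But k ≥ 1, so xy^2z ∉ L.
Contradiction. Therefore L is not regular.

0^{p+k} 1^{2p+3}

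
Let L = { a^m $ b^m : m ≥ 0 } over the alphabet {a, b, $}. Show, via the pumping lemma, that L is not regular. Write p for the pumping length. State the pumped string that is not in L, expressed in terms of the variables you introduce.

Suppose for contradiction that L is regular, and let p be the pumping length.
Take w = a^p $ b^p ∈ L with |w| = 2p+1 ≥ p.
Write w = xyz as guaranteed by the lemma, with |xy| ≤ p and |y| ≥ 1.
The first p characters of w are a's, so xy (and hence y) consists only of a's. Write y = a^k, 1 ≤ k ≤ p.
Pump with i = 2: xy^2z = a^{p+k} $ b^p, which would require p+k = p. But k ≥ 1, so xy^2z ∉ L.
This is a contradiction; hence L is not regular.

a^{p+k} $ b^p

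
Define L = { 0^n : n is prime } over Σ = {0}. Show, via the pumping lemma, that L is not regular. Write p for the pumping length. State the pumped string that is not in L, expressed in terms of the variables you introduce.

Suppose for contradiction that L is regular, and let p be the pumping length.
Let q be a prime with q ≥ p+2 (infinitely many primes exist), and take w = 0^q ∈ L with |w| = q ≥ p.
By the pumping lemma, w = xyz with |xy| ≤ p and |y| > 0.
Then y = 0^k for some k with 1 ≤ k ≤ p.
Since 1 ≤ k ≤ p, |xz| = q-k. Pump with i = q+1: |xy^{q+1}z| = (q-k)+(q+1)k = q+qk = q(1+k), which is composite (both factors ≥ 2). So xy^{q+1}z = 0^{q(1+k)} ∉ L.
This contradicts the pumping lemma, so L is not regular.

0^{q(1+k)}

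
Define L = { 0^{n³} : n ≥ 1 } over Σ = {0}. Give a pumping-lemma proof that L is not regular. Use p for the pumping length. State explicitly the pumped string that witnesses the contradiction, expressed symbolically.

Assume L is regular; let p be its pumping constant.
Take w = 0^{p³} ∈ L with |w| = p³ ≥ p.
By the pumping lemma, w = xyz with |xy| ≤ p and |y| > 0.
Then y = 0^k for some k with 1 ≤ k ≤ p.
Pump with i = 2: xy^2z = 0^{p³+k}. Since 1 ≤ k ≤ p, p³ < p³+k ≤ p³+p < p³+3p²+3p+1 = (p+1)³, so p³+k is not a perfect cube. So xy^2z ∉ L.
This is a contradiction; hence L is not regular.

0^{p³+k}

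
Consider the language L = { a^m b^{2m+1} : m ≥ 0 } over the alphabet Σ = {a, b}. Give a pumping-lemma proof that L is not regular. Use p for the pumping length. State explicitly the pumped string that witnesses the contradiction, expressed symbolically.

Assume L is regular. Let p be the pumping length given by the pumping lemma.
Take w = a^p b^{2p+1}. Then w ∈ L and |w| = 3p+1 ≥ p.
The pumping lemma gives a decomposition w = xyz where |xy| ≤ p and |y| > 0.
The first p characters of w are a's, so xy (and hence y) consists only of a's. Write y = a^k, 1 ≤ k ≤ p.
Pump with i = 2: xy^2z = a^{p+k} b^{2p+1}. For this to lie in L we would need 2p+1 = 2(p+k)+1, which forces k = 0. But k ≥ 1, so xy^2z ∉ L.
This contradicts the pumping lemma, so L is not regular.

a^{p+k} b^{2p+1}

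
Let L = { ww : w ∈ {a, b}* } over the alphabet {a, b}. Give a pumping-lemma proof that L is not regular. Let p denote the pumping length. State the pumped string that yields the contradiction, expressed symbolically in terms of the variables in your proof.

Assume L is regular. Let p be the pumping length given by the pumping lemma.
Take w = a^p b^p a^p b^p = uu where u = a^pb^p; then w ∈ L and |w| = 4p ≥ p.
Write w = xyz as guaranteed by the lemma, with |xy| ≤ p and |y| > 0.
Because |xy| ≤ p and w begins with p copies of a, we have y = a^k with 1 ≤ k ≤ p.
Pump with i = 2: xy^2z = a^{p+k} b^p a^p b^p, of length 4p+k. Suppose this equals vv. The string starts with a and ends with b, so v does too; thus the boundary between the two copies of v is a b→a transition. There is exactly one such transition, at position 2p+k, so |v| = 2p+k and |vv| = 4p+2k ≠ 4p+k since k ≥ 1. So xy^2z ∉ L.
This is a contradiction; hence L is not regular.

a^{p+k} b^p a^p b^p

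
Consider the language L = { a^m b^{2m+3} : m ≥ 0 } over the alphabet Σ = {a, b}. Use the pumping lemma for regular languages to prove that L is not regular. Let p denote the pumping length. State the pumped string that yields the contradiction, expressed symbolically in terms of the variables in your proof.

Toward a contradiction, assume L is regular with pumping length p.
Choose w = a^p b^{2p+3}, which is in L with |w| = 3p+3 ≥ p.
By the pumping lemma, w = xyz with |xy| ≤ p and y is nonempty.
Because |xy| ≤ p and w begins with p copies of a, we have y = a^k with 1 ≤ k ≤ p.
Pump with i = 2: xy^2z = a^{p+k} b^{2p+3}. For this to lie in L we would need 2p+3 = 2(p+k)+3, which forces k = 0. But k ≥ 1, so xy^2z ∉ L.
Contradiction. Therefore L is not regular.

a^{p+k} b^{2p+3}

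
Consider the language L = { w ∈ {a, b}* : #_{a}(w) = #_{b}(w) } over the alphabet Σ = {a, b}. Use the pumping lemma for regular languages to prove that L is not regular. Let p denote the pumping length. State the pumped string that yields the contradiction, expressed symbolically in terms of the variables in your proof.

Assume L is regular; let p be its pumping constant.
Choose w = a^p b^p ∈ L with |w| = 2p ≥ p.
By the pumping lemma, w = xyz with |xy| ≤ p and |y| ≥ 1.
Since the first p symbols of w are all a's and |xy| ≤ p, y lies entirely in the leading a-block: y = a^k for some k with 1 ≤ k ≤ p.
Pump with i = 2: xy^2z = a^{p+k} b^p has p+k occurrences of a but only p of b. Since k ≥ 1 the counts differ, so xy^2z ∉ L.
This is a contradiction; hence L is not regular.

a^{p+k} b^p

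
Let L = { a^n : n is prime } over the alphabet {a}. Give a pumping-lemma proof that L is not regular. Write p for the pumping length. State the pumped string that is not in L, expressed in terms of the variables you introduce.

a^{q(1+k)}

Assume L is regular. Let p be the pumping length given by the pumping lemma.
Let q be a prime with q ≥ p+2 (infinitely many primes exist), and take w = a^q ∈ L with |w| = q ≥ p.
By the pumping lemma, w = xyz with |xy| ≤ p and y is nonempty.
Then y = a^k for some k with 1 ≤ k ≤ p.
Since 1 ≤ k ≤ p, |xz| = q-k. Pump with i = q+1: |xy^{q+1}z| = (q-k)+(q+1)k = q+qk = q(1+k), which is composite (both factors ≥ 2). So xy^{q+1}z = a^{q(1+k)} ∉ L.
This contradicts the pumping lemma, so L is not regular.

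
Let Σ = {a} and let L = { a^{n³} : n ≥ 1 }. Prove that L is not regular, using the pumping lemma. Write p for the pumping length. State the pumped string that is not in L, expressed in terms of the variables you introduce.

Toward a contradiction, assume L is regular with pumping length p.
Take w = a^{p³} ∈ L with |w| = p³ ≥ p.
Write w = xyz as guaranteed by the lemma, with |xy| ≤ p and |y| ≥ 1.
Then y = a^k for some k with 1 ≤ k ≤ p.
Pump with i = 2: xy^2z = a^{p³+k}. Since 1 ≤ k ≤ p, p³ < p³+k ≤ p³+p < p³+3p²+3p+1 = (p+1)³, so p³+k is not a perfect cube. So xy^2z ∉ L.
Contradiction. Therefore L is not regular.

a^{p³+k}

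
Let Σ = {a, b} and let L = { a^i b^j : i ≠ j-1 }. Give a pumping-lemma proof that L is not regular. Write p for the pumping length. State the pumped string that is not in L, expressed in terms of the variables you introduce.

Assume L is regular. Let p be the pumping length given by the pumping lemma.
Choose w = a^p b^{p+p!+1}. Since p ≠ (p+p!+1)-1 = p+p!, w ∈ L; and |w| ≥ p.
Write w = xyz as guaranteed by the lemma, with |xy| ≤ p and |y| > 0.
Since the first p symbols of w are all a's and |xy| ≤ p, y lies entirely in the leading a-block: y = a^k for some k with 1 ≤ k ≤ p.
Since 1 ≤ k ≤ p, k divides p!; set t = 1 + p!/k. Then xy^t z has p + (p!/k)·k = p + p! copies of a. Now the a-count is p+p! and (b-count)-1 = (p+p!+1)-1 = p+p!, so i ≠ j-1 fails. So xy^t z = a^{p+p!} b^{p+p!+1} ∉ L.
This is a contradiction; hence L is not regular.

a^{p+p!} b^{p+p!+1}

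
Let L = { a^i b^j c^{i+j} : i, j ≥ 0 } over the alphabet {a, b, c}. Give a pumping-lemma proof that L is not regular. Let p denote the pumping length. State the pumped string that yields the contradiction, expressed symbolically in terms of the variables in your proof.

Assume L is regular; let p be its pumping constant.
Take w = a^p b^p c^{2p} ∈ L (with i=j=p, i+j=2p), |w| = 4p ≥ p.
Write w = xyz as guaranteed by the lemma, with |xy| ≤ p and |y| > 0.
Because |xy| ≤ p and w begins with p copies of a, we have y = a^k with 1 ≤ k ≤ p.
Consider xy^2z = a^{p+k} b^p c^{2p}. Now the a- and b-counts sum to 2p+k, but the c-count is 2p ≠ 2p+k. So xy^2z ∉ L.
Contradiction. Therefore L is not regular.

a^{p+k} b^p c^{2p}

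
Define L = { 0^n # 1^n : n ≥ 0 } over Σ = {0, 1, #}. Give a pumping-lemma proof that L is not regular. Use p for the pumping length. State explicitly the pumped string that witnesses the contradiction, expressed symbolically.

0^{p+k} # 1^p

Assume L is regular. Let p be the pumping length given by the pumping lemma.
Take w = 0^p # 1^p ∈ L with |w| = 2p+1 ≥ p.
Write w = xyz as guaranteed by the lemma, with |xy| ≤ p and y is nonempty.
Since the first p symbols of w are all 0's and |xy| ≤ p, y lies entirely in the leading 0-block: y = 0^k for some k with 1 ≤ k ≤ p.
Pump with i = 2: xy^2z = 0^{p+k} # 1^p, which would require p+k = p. But k ≥ 1, so xy^2z ∉ L.
This contradicts the pumping lemma, so L is not regular.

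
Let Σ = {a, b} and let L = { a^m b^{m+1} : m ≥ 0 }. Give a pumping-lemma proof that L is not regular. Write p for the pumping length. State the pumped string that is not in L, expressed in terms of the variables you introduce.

Assume L is regular. Let p be the pumping length given by the pumping lemma.
Let w = a^p b^{p+1} ∈ L; note |w| = 2p+1 ≥ p.
Write w = xyz as guaranteed by the lemma, with |xy| ≤ p and |y| ≥ 1.
Since the first p symbols of w are all a's and |xy| ≤ p, y lies entirely in the leading a-block: y = a^k for some k with 1 ≤ k ≤ p.
Pump with i = 2: xy^2z = a^{p+k} b^{p+1}. For this to lie in L we would need p+1 = (p+k)+1, which forces k = 0. But k ≥ 1, so xy^2z ∉ L.
This contradicts the pumping lemma, so L is not regular.

a^{p+k} b^{p+1}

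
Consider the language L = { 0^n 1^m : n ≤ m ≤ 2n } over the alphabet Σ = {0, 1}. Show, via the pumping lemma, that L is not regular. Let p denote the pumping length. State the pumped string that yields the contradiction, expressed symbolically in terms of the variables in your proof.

0^{p+k} 1^p

Assume L is regular; let p be its pumping constant.
Take w = 0^p 1^p ∈ L (since p ≤ p ≤ 2p), with |w| = 2p ≥ p.
By the pumping lemma, w = xyz with |xy| ≤ p and y is nonempty.
Since the first p symbols of w are all 0's and |xy| ≤ p, y lies entirely in the leading 0-block: y = 0^k for some k with 1 ≤ k ≤ p.
Pump with i = 2: xy^2z = 0^{p+k} 1^p. Now n = p+k > p = m, so the condition n ≤ m fails. Thus xy^2z ∉ L.
This contradicts the pumping lemma, so L is not regular.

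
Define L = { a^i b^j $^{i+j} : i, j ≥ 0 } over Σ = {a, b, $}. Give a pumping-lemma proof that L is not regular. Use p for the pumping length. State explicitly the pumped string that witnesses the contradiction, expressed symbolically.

a^{p+k} b^p $^{2p}

Assume L is regular; let p be its pumping constant.
Take w = a^p b^p $^{2p} ∈ L (with i=j=p, i+j=2p), |w| = 4p ≥ p.
Write w = xyz as guaranteed by the lemma, with |xy| ≤ p and |y| > 0.
Since the first p symbols of w are all a's and |xy| ≤ p, y lies entirely in the leading a-block: y = a^k for some k with 1 ≤ k ≤ p.
Consider xy^2z = a^{p+k} b^p $^{2p}. Now the a- and b-counts sum to 2p+k, but the $-count is 2p ≠ 2p+k. So xy^2z ∉ L.
Contradiction. Therefore L is not regular.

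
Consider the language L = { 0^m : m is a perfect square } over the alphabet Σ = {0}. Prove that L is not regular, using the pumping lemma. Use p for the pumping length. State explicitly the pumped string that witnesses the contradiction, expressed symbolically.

0^{p²+k}

Assume L is regular. Let p be the pumping length given by the pumping lemma.
Take w = 0^{p²} ∈ L with |w| = p² ≥ p.
By the pumping lemma, w = xyz with |xy| ≤ p and |y| ≥ 1.
Then y = 0^k for some k with 1 ≤ k ≤ p.
Pump with i = 2: xy^2z = 0^{p²+k}. Since 1 ≤ k ≤ p, p² < p²+k ≤ p²+p < (p+1)², so p²+k lies strictly between consecutive squares and is not a perfect square. So xy^2z ∉ L.
This is a contradiction; hence L is not regular.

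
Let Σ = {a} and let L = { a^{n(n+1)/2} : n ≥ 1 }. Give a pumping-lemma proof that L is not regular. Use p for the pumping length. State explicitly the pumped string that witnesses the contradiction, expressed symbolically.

a^{p(p+1)/2+k}

Assume L is regular; let p be its pumping constant.
Take w = a^{p(p+1)/2} ∈ L with |w| = p(p+1)/2 ≥ p.
The pumping lemma gives a decomposition w = xyz where |xy| ≤ p and |y| > 0.
Then y = a^k for some k with 1 ≤ k ≤ p.
Pump with i = 2: xy^2z = a^{p(p+1)/2+k}. Since 1 ≤ k ≤ p, p(p+1)/2 < p(p+1)/2+k ≤ p(p+1)/2+p < (p+1)(p+2)/2, so p(p+1)/2+k is strictly between consecutive triangular numbers. So xy^2z ∉ L.
Contradiction. Therefore L is not regular.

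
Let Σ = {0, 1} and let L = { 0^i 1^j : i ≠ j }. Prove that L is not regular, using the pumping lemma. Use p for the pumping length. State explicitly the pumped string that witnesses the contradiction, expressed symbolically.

0^{p+p!} 1^{p+p!}

Assume L is regular. Let p be the pumping length given by the pumping lemma.
Choose w = 0^p 1^{p+p!}. Since p ≠ p+p!, w ∈ L; and |w| ≥ p.
The pumping lemma gives a decomposition w = xyz where |xy| ≤ p and |y| ≥ 1.
Because |xy| ≤ p and w begins with p copies of 0, we have y = 0^k with 1 ≤ k ≤ p.
Since 1 ≤ k ≤ p, k divides p!; set t = 1 + p!/k. Then xy^t z has p + (p!/k)·k = p + p! copies of 0. Now the 0-count equals the 1-count, so i ≠ j fails. So xy^t z = 0^{p+p!} 1^{p+p!} ∉ L.
This is a contradiction; hence L is not regular.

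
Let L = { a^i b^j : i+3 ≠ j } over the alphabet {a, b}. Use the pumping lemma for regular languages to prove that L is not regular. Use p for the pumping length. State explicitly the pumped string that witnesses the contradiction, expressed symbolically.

a^{p+p!} b^{p+p!+3}

Toward a contradiction, assume L is regular with pumping length p.
Choose w = a^p b^{p+p!+3}. Since p ≠ (p+p!+3)-3 = p+p!, w ∈ L; and |w| ≥ p.
Write w = xyz as guaranteed by the lemma, with |xy| ≤ p and |y| ≥ 1.
The first p characters of w are a's, so xy (and hence y) consists only of a's. Write y = a^k, 1 ≤ k ≤ p.
Since 1 ≤ k ≤ p, k divides p!; set t = 1 + p!/k. Then xy^t z has p + (p!/k)·k = p + p! copies of a. Now the a-count is p+p! and (b-count)-3 = (p+p!+3)-3 = p+p!, so i+3 ≠ j fails. So xy^t z = a^{p+p!} b^{p+p!+3} ∉ L.
This is a contradiction; hence L is not regular.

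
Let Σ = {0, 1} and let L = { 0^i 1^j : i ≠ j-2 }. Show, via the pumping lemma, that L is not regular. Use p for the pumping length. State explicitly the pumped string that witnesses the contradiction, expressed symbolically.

0^{p+p!} 1^{p+p!+2}

Assume L is regular; let p be its pumping constant.
Choose w = 0^p 1^{p+p!+2}. Since p ≠ (p+p!+2)-2 = p+p!, w ∈ L; and |w| ≥ p.
By the pumping lemma, w = xyz with |xy| ≤ p and y is nonempty.
The first p characters of w are 0's, so xy (and hence y) consists only of 0's. Write y = 0^k, 1 ≤ k ≤ p.
Since 1 ≤ k ≤ p, k divides p!; set t = 1 + p!/k. Then xy^t z has p + (p!/k)·k = p + p! copies of 0. Now the 0-count is p+p! and (1-count)-2 = (p+p!+2)-2 = p+p!, so i ≠ j-2 fails. So xy^t z = 0^{p+p!} 1^{p+p!+2} ∉ L.
This is a contradiction; hence L is not regular.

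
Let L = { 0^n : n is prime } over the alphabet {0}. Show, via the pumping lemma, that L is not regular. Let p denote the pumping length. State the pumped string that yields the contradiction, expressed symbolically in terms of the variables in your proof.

Toward a contradiction, assume L is regular with pumping length p.
Let q be a prime with q ≥ p+2 (infinitely many primes exist), and take w = 0^q ∈ L with |w| = q ≥ p.
Write w = xyz as guaranteed by the lemma, with |xy| ≤ p and |y| ≥ 1.
Then y = 0^k for some k with 1 ≤ k ≤ p.
Since 1 ≤ k ≤ p, |xz| = q-k. Pump with i = q+1: |xy^{q+1}z| = (q-k)+(q+1)k = q+qk = q(1+k), which is composite (both factors ≥ 2). So xy^{q+1}z = 0^{q(1+k)} ∉ L.
This is a contradiction; hence L is not regular.

0^{q(1+k)}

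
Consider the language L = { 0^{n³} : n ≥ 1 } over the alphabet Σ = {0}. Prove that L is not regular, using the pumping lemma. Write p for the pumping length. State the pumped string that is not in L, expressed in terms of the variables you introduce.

Suppose for contradiction that L is regular, and let p be the pumping length.
Take w = 0^{p³} ∈ L with |w| = p³ ≥ p.
Write w = xyz as guaranteed by the lemma, with |xy| ≤ p and y is nonempty.
Then y = 0^k for some k with 1 ≤ k ≤ p.
Pump with i = 2: xy^2z = 0^{p³+k}. Since 1 ≤ k ≤ p, p³ < p³+k ≤ p³+p < p³+3p²+3p+1 = (p+1)³, so p³+k is not a perfect cube. So xy^2z ∉ L.
Contradiction. Therefore L is not regular.

0^{p³+k}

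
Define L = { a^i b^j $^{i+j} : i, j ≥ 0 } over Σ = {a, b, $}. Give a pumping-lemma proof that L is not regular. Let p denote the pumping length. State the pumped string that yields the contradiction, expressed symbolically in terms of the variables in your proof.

a^{p+k} b^p $^{2p}

Assume L is regular; let p be its pumping constant.
Take w = a^p b^p $^{2p} ∈ L (with i=j=p, i+j=2p), |w| = 4p ≥ p.
The pumping lemma gives a decomposition w = xyz where |xy| ≤ p and y is nonempty.
Because |xy| ≤ p and w begins with p copies of a, we have y = a^k with 1 ≤ k ≤ p.
Consider xy^2z = a^{p+k} b^p $^{2p}. Now the a- and b-counts sum to 2p+k, but the $-count is 2p ≠ 2p+k. So xy^2z ∉ L.
Contradiction. Therefore L is not regular.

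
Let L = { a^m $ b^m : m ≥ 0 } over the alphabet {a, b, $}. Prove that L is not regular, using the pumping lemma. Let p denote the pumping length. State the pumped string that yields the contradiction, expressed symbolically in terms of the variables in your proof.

a^{p+k} $ b^p

Assume L is regular. Let p be the pumping length given by the pumping lemma.
Take w = a^p $ b^p ∈ L with |w| = 2p+1 ≥ p.
The pumping lemma gives a decomposition w = xyz where |xy| ≤ p and y is nonempty.
Since the first p symbols of w are all a's and |xy| ≤ p, y lies entirely in the leading a-block: y = a^k for some k with 1 ≤ k ≤ p.
Pump with i = 2: xy^2z = a^{p+k} $ b^p, which would require p+k = p. But k ≥ 1, so xy^2z ∉ L.
This contradicts the pumping lemma, so L is not regular.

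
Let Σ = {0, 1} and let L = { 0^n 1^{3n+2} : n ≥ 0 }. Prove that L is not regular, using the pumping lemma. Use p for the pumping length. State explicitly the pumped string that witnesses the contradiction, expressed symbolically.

Assume L is regular; let p be its pumping constant.
Take w = 0^p 1^{3p+2}. Then w ∈ L and |w| = 4p+2 ≥ p.
The pumping lemma gives a decomposition w = xyz where |xy| ≤ p and |y| > 0.
Since the first p symbols of w are all 0's and |xy| ≤ p, y lies entirely in the leading 0-block: y = 0^k for some k with 1 ≤ k ≤ p.
Pump with i = 2: xy^2z = 0^{p+k} 1^{3p+2}. For this to lie in L we would need 3p+2 = 3(p+k)+2, which forces k = 0. But k ≥ 1, so xy^2z ∉ L.
Contradiction. Therefore L is not regular.

0^{p+k} 1^{3p+2}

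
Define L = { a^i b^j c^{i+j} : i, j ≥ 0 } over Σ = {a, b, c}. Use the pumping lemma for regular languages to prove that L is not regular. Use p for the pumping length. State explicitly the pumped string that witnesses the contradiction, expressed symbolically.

Toward a contradiction, assume L is regular with pumping length p.
Take w = a^p b^p c^{2p} ∈ L (with i=j=p, i+j=2p), |w| = 4p ≥ p.
Write w = xyz as guaranteed by the lemma, with |xy| ≤ p and |y| ≥ 1.
Since the first p symbols of w are all a's and |xy| ≤ p, y lies entirely in the leading a-block: y = a^k for some k with 1 ≤ k ≤ p.
Consider xy^2z = a^{p+k} b^p c^{2p}. Now the a- and b-counts sum to 2p+k, but the c-count is 2p ≠ 2p+k. So xy^2z ∉ L.
This is a contradiction; hence L is not regular.

a^{p+k} b^p c^{2p}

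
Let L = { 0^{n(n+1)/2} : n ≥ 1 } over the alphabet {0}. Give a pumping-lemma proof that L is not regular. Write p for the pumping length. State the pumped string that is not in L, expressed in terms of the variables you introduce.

0^{p(p+1)/2+k}

Suppose for contradiction that L is regular, and let p be the pumping length.
Take w = 0^{p(p+1)/2} ∈ L with |w| = p(p+1)/2 ≥ p.
Write w = xyz as guaranteed by the lemma, with |xy| ≤ p and |y| ≥ 1.
Then y = 0^k for some k with 1 ≤ k ≤ p.
Pump with i = 2: xy^2z = 0^{p(p+1)/2+k}. Since 1 ≤ k ≤ p, p(p+1)/2 < p(p+1)/2+k ≤ p(p+1)/2+p < (p+1)(p+2)/2, so p(p+1)/2+k is strictly between consecutive triangular numbers. So xy^2z ∉ L.
This contradicts the pumping lemma, so L is not regular.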